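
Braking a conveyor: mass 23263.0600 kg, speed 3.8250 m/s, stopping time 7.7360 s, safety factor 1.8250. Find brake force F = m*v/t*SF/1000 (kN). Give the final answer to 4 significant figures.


F = 23263.0600 * 3.8250 / 7.7360 * 1.8250 / 1000
F = 20.99 kN


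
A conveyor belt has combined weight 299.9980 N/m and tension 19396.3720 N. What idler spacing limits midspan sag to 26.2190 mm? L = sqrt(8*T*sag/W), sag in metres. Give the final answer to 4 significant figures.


sag = 26.2190/1000 = 0.026219 m
L = sqrt(8 * 19396.3720 * 0.026219 / 299.9980)
L = 3.683 m


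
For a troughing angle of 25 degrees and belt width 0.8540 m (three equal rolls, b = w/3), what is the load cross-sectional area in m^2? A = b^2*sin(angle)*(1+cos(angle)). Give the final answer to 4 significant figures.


b = 0.8540/3 = 0.284667 m
A = 0.284667^2 * sin(25 deg) * (1 + cos(25 deg))
A = 0.06529 m^2


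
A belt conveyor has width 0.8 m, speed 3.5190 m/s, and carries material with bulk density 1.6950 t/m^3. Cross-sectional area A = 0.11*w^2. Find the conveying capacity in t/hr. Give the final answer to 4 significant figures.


A = 0.11 * 0.8^2 = 0.0704 m^2
C = 0.0704 * 3.5190 * 1.6950 * 3600
C = 1512 t/hr


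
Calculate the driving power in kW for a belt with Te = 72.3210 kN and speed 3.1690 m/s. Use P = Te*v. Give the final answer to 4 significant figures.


P = Te * v = 72.3210 * 3.1690
P = 229.2 kW


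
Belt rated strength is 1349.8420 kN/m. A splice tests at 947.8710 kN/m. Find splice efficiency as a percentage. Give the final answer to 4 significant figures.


Eff = 947.8710 / 1349.8420 * 100
Eff = 70.22 %


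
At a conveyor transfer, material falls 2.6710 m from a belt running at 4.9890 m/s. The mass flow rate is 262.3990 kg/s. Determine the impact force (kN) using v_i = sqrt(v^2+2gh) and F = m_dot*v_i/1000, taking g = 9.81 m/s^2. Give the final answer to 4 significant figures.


v_i = sqrt(4.9890^2 + 2*9.81*2.6710) = 8.79177 m/s
F = 262.3990 * 8.79177 / 1000
F = 2.307 kN


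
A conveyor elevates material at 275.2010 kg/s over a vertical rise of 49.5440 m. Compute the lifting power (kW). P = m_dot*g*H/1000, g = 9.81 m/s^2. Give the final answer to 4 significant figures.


P = 275.2010 * 9.81 * 49.5440 / 1000
P = 133.8 kW


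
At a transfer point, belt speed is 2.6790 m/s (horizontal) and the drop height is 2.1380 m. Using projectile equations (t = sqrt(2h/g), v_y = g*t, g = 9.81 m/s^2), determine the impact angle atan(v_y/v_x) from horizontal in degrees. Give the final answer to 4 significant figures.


t = sqrt(2*2.1380/9.81) = 0.660213 s
v_y = 9.81 * 0.660213 = 6.47669 m/s
angle = atan(6.47669 / 2.6790) = 67.53 deg


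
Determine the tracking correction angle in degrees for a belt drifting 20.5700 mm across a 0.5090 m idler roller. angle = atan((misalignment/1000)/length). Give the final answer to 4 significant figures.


misalign_m = 20.5700 / 1000 = 0.020570 m
angle = atan(0.020570 / 0.5090)
angle = 2.314 deg


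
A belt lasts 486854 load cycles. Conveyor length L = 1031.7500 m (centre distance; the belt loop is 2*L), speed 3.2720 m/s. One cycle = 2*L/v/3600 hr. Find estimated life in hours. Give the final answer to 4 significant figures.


cycle_time = 2 * 1031.7500 / 3.2720 / 3600 = 0.175182 hr
life = 486854 * 0.175182 = 85290 hours


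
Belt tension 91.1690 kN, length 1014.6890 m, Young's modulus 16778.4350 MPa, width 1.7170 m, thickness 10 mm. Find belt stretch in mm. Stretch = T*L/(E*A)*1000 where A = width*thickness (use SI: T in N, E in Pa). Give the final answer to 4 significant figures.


A = 1.7170 * 0.01 = 0.01717 m^2
Stretch = 91.1690*1000 * 1014.6890 / (16778.4350e6 * 0.01717) * 1000
Stretch = 321.1 mm


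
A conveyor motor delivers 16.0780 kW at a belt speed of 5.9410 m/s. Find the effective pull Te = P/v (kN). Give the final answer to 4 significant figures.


Te = P / v = 16.0780 / 5.9410
Te = 2.706 kN


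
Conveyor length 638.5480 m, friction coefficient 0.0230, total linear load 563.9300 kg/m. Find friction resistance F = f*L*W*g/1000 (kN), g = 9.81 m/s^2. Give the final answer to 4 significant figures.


F = 0.0230 * 638.5480 * 563.9300 * 9.81 / 1000
F = 81.25 kN


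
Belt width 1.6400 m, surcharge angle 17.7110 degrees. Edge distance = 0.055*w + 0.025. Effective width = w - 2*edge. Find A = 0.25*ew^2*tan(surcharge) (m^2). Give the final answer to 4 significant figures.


edge = 0.055*1.6400 + 0.025 = 0.1152 m
ew = 1.6400 - 2*0.1152 = 1.4096 m
A = 0.25 * 1.4096^2 * tan(17.7110 deg)
A = 0.1586 m^2


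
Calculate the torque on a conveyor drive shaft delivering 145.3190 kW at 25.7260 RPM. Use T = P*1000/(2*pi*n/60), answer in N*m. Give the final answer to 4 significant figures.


omega = 2*pi*25.7260/60 = 2.69402 rad/s
T = 145.3190*1000 / 2.69402
T = 53940 N*m


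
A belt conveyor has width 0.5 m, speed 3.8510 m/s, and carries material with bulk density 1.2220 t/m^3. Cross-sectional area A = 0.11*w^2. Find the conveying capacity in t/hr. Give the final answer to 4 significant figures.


A = 0.11 * 0.5^2 = 0.0275 m^2
C = 0.0275 * 3.8510 * 1.2220 * 3600
C = 465.9 t/hr


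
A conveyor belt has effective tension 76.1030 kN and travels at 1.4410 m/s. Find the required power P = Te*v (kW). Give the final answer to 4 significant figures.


P = Te * v = 76.1030 * 1.4410
P = 109.7 kW


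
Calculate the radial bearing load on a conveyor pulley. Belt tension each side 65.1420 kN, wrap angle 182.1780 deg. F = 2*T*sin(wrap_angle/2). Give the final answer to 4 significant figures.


F = 2 * 65.1420 * sin(182.1780/2 deg)
F = 130.3 kN


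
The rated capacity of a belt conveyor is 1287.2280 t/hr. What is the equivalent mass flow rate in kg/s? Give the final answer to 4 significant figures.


m_dot = 1287.2280 * 1000 / 3600
m_dot = 357.6 kg/s


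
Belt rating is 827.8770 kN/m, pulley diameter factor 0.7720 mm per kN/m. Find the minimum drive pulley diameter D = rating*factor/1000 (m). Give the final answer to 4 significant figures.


D = 827.8770 * 0.7720 / 1000
D = 0.6391 m


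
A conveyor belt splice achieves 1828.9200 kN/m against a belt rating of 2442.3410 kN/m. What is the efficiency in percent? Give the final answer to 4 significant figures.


Eff = 1828.9200 / 2442.3410 * 100
Eff = 74.88 %


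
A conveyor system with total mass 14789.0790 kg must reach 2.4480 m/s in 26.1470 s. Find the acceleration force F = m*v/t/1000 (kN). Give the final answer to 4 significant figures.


F = 14789.0790 * 2.4480 / 26.1470 / 1000
F = 1.385 kN


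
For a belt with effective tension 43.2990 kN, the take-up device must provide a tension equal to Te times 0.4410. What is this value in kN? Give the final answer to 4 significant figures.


T_tu = 43.2990 * 0.4410
T_tu = 19.09 kN


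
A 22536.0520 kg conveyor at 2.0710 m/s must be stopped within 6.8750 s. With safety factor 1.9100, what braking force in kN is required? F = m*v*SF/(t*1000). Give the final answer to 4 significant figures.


F = 22536.0520 * 2.0710 / 6.8750 * 1.9100 / 1000
F = 12.97 kN


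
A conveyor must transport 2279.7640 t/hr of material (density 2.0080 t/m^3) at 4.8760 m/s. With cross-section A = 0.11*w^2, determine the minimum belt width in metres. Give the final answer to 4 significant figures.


A_req = 2279.7640 / (4.8760 * 2.0080 * 3600) = 0.0646785 m^2
w = sqrt(0.0646785 / 0.11)
w = 0.7668 m


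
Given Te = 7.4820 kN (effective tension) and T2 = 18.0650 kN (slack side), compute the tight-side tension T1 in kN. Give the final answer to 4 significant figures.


T1 = Te + T2 = 7.4820 + 18.0650
T1 = 25.55 kN


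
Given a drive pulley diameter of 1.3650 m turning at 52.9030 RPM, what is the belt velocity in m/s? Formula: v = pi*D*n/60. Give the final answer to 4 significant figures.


v = pi * 1.3650 * 52.9030 / 60
v = 3.781 m/s


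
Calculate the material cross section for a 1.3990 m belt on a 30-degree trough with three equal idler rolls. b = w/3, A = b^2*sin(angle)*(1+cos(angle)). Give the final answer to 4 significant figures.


b = 1.3990/3 = 0.466333 m
A = 0.466333^2 * sin(30 deg) * (1 + cos(30 deg))
A = 0.2029 m^2


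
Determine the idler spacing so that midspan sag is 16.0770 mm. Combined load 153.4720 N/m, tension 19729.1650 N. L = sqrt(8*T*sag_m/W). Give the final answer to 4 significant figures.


sag = 16.0770/1000 = 0.016077 m
L = sqrt(8 * 19729.1650 * 0.016077 / 153.4720)
L = 4.066 m


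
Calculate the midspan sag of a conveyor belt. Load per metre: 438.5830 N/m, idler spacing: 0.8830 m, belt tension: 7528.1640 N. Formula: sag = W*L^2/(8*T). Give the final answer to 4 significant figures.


sag = 438.5830 * 0.8830^2 / (8 * 7528.1640)
sag = 0.005678 m


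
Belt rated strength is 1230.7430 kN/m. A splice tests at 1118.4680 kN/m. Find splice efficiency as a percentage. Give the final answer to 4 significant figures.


Eff = 1118.4680 / 1230.7430 * 100
Eff = 90.88 %


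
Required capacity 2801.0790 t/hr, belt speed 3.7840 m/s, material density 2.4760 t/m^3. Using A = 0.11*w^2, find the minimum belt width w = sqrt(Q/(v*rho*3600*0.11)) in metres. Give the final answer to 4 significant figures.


A_req = 2801.0790 / (3.7840 * 2.4760 * 3600) = 0.0830465 m^2
w = sqrt(0.0830465 / 0.11)
w = 0.8689 m


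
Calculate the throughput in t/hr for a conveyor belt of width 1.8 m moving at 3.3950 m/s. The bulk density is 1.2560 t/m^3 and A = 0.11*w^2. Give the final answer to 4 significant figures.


A = 0.11 * 1.8^2 = 0.3564 m^2
C = 0.3564 * 3.3950 * 1.2560 * 3600
C = 5471 t/hr


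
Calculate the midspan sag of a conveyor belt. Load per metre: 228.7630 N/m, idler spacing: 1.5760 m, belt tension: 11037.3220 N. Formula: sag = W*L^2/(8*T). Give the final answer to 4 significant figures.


sag = 228.7630 * 1.5760^2 / (8 * 11037.3220)
sag = 0.006435 m


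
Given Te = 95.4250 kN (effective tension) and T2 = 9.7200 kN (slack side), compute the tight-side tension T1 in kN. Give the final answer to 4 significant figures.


T1 = Te + T2 = 95.4250 + 9.7200
T1 = 105.1 kN


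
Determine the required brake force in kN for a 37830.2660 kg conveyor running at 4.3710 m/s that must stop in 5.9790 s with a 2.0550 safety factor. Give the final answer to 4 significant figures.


F = 37830.2660 * 4.3710 / 5.9790 * 2.0550 / 1000
F = 56.83 kN


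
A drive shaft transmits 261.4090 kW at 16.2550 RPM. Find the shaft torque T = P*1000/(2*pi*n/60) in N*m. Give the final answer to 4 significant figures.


omega = 2*pi*16.2550/60 = 1.70222 rad/s
T = 261.4090*1000 / 1.70222
T = 153600 N*m


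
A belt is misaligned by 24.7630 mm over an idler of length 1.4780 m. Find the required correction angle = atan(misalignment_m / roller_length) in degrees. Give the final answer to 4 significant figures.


misalign_m = 24.7630 / 1000 = 0.024763 m
angle = atan(0.024763 / 1.4780)
angle = 0.9599 deg


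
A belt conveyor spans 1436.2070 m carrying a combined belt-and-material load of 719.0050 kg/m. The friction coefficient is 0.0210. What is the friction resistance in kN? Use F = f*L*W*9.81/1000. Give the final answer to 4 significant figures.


F = 0.0210 * 1436.2070 * 719.0050 * 9.81 / 1000
F = 212.7 kN


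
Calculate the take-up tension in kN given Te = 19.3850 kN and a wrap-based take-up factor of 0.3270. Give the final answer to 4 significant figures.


T_tu = 19.3850 * 0.3270
T_tu = 6.339 kN


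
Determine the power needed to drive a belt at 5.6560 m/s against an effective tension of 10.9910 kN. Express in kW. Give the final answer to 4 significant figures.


P = Te * v = 10.9910 * 5.6560
P = 62.17 kW


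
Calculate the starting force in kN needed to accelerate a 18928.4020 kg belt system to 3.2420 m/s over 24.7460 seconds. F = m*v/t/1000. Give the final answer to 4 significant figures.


F = 18928.4020 * 3.2420 / 24.7460 / 1000
F = 2.480 kN


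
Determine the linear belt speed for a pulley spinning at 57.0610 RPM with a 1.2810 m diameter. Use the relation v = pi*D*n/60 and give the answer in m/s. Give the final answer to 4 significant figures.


v = pi * 1.2810 * 57.0610 / 60
v = 3.827 m/s


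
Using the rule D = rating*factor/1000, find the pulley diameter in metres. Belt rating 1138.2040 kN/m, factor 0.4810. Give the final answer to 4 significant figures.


D = 1138.2040 * 0.4810 / 1000
D = 0.5475 m


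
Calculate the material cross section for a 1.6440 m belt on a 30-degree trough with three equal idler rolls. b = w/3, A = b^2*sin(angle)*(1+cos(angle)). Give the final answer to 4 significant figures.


b = 1.6440/3 = 0.548 m
A = 0.548^2 * sin(30 deg) * (1 + cos(30 deg))
A = 0.2802 m^2


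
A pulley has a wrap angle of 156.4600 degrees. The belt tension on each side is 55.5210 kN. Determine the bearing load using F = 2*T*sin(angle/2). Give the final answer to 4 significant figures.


F = 2 * 55.5210 * sin(156.4600/2 deg)
F = 108.7 kN


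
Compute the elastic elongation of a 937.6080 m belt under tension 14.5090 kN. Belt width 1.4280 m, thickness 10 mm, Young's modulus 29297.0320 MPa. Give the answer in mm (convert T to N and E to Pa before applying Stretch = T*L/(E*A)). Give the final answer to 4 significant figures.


A = 1.4280 * 0.01 = 0.01428 m^2
Stretch = 14.5090*1000 * 937.6080 / (29297.0320e6 * 0.01428) * 1000
Stretch = 32.52 mm


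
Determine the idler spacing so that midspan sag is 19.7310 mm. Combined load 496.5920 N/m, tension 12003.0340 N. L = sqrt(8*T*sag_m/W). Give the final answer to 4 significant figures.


sag = 19.7310/1000 = 0.019731 m
L = sqrt(8 * 12003.0340 * 0.019731 / 496.5920)
L = 1.953 m


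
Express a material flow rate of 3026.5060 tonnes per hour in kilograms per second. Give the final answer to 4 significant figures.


m_dot = 3026.5060 * 1000 / 3600
m_dot = 840.7 kg/s


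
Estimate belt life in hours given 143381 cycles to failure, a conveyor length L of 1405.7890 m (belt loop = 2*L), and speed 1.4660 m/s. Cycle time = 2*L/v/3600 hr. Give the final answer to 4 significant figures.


cycle_time = 2 * 1405.7890 / 1.4660 / 3600 = 0.532738 hr
life = 143381 * 0.532738 = 76380 hours


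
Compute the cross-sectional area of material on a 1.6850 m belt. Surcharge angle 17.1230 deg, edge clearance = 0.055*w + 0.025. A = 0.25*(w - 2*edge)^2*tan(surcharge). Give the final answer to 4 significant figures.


edge = 0.055*1.6850 + 0.025 = 0.117675 m
ew = 1.6850 - 2*0.117675 = 1.44965 m
A = 0.25 * 1.44965^2 * tan(17.1230 deg)
A = 0.1619 m^2


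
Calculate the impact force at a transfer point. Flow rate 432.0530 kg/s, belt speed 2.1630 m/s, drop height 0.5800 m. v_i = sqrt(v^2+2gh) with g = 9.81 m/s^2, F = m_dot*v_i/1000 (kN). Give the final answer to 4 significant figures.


v_i = sqrt(2.1630^2 + 2*9.81*0.5800) = 4.00726 m/s
F = 432.0530 * 4.00726 / 1000
F = 1.731 kN


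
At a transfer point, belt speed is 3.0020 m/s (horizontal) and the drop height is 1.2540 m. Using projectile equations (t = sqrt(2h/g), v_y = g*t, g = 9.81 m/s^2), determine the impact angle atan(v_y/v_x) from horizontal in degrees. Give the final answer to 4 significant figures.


t = sqrt(2*1.2540/9.81) = 0.505626 s
v_y = 9.81 * 0.505626 = 4.96019 m/s
angle = atan(4.96019 / 3.0020) = 58.82 deg


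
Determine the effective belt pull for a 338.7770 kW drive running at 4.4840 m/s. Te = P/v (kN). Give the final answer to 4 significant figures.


Te = P / v = 338.7770 / 4.4840
Te = 75.55 kN


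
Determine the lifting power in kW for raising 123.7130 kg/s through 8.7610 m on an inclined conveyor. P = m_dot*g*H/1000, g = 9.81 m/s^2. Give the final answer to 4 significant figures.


P = 123.7130 * 9.81 * 8.7610 / 1000
P = 10.63 kW


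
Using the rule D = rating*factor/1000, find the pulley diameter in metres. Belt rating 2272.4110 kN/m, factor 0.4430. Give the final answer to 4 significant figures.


D = 2272.4110 * 0.4430 / 1000
D = 1.007 m


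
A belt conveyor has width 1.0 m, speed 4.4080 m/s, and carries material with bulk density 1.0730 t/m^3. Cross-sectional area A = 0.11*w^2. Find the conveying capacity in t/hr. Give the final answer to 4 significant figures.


A = 0.11 * 1.0^2 = 0.11 m^2
C = 0.11 * 4.4080 * 1.0730 * 3600
C = 1873 t/hr


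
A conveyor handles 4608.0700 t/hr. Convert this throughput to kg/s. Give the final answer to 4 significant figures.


m_dot = 4608.0700 * 1000 / 3600
m_dot = 1280 kg/s


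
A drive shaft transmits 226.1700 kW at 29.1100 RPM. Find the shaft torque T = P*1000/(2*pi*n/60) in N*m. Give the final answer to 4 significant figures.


omega = 2*pi*29.1100/60 = 3.04839 rad/s
T = 226.1700*1000 / 3.04839
T = 74190 N*m


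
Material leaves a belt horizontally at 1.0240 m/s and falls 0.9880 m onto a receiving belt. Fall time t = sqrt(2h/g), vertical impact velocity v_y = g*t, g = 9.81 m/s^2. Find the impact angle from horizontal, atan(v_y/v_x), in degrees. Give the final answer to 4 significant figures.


t = sqrt(2*0.9880/9.81) = 0.448806 s
v_y = 9.81 * 0.448806 = 4.40279 m/s
angle = atan(4.40279 / 1.0240) = 76.91 deg


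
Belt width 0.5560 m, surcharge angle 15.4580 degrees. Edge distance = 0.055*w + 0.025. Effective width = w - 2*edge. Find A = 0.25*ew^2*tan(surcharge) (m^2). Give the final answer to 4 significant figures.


edge = 0.055*0.5560 + 0.025 = 0.05558 m
ew = 0.5560 - 2*0.05558 = 0.44484 m
A = 0.25 * 0.44484^2 * tan(15.4580 deg)
A = 0.01368 m^2


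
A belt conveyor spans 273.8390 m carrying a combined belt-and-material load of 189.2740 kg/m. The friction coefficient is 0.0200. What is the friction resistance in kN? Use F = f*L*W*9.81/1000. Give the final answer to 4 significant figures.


F = 0.0200 * 273.8390 * 189.2740 * 9.81 / 1000
F = 10.17 kN


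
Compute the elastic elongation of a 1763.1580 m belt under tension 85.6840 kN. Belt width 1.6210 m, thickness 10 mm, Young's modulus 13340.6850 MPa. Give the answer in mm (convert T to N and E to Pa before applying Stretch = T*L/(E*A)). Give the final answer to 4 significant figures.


A = 1.6210 * 0.01 = 0.01621 m^2
Stretch = 85.6840*1000 * 1763.1580 / (13340.6850e6 * 0.01621) * 1000
Stretch = 698.6 mm


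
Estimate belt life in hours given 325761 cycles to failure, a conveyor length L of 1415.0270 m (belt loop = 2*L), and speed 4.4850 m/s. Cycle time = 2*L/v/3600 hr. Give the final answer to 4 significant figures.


cycle_time = 2 * 1415.0270 / 4.4850 / 3600 = 0.175279 hr
life = 325761 * 0.175279 = 57100 hours


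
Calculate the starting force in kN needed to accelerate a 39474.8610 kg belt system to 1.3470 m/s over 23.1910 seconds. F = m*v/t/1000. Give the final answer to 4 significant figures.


F = 39474.8610 * 1.3470 / 23.1910 / 1000
F = 2.293 kN


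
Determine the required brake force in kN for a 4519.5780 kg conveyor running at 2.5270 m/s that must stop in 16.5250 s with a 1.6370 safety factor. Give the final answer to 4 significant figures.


F = 4519.5780 * 2.5270 / 16.5250 * 1.6370 / 1000
F = 1.131 kN


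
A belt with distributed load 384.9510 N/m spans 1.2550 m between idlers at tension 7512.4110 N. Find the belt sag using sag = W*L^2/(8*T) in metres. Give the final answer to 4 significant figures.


sag = 384.9510 * 1.2550^2 / (8 * 7512.4110)
sag = 0.01009 m


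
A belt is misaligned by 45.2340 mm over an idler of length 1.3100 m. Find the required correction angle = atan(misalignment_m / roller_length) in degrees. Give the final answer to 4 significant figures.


misalign_m = 45.2340 / 1000 = 0.045234 m
angle = atan(0.045234 / 1.3100)
angle = 1.978 deg


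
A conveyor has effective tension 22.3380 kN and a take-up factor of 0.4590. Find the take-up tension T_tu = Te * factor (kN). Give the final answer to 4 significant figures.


T_tu = 22.3380 * 0.4590
T_tu = 10.25 kN


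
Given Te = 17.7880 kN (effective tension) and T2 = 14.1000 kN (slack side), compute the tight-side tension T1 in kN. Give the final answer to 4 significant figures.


T1 = Te + T2 = 17.7880 + 14.1000
T1 = 31.89 kN


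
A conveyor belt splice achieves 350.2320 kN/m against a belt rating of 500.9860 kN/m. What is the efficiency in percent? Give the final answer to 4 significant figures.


Eff = 350.2320 / 500.9860 * 100
Eff = 69.91 %


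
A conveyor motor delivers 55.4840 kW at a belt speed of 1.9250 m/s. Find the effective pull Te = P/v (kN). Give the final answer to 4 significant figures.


Te = P / v = 55.4840 / 1.9250
Te = 28.82 kN


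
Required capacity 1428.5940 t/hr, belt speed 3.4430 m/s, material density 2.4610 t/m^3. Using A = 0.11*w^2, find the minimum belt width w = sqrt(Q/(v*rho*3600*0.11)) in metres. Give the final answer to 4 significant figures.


A_req = 1428.5940 / (3.4430 * 2.4610 * 3600) = 0.0468336 m^2
w = sqrt(0.0468336 / 0.11)
w = 0.6525 m


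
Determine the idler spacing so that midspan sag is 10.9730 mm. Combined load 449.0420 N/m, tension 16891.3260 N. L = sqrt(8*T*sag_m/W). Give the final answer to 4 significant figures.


sag = 10.9730/1000 = 0.010973 m
L = sqrt(8 * 16891.3260 * 0.010973 / 449.0420)
L = 1.817 m


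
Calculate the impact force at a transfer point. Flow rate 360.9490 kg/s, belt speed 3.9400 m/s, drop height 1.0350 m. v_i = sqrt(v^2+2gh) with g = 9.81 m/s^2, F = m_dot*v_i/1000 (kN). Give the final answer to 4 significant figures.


v_i = sqrt(3.9400^2 + 2*9.81*1.0350) = 5.98584 m/s
F = 360.9490 * 5.98584 / 1000
F = 2.161 kN


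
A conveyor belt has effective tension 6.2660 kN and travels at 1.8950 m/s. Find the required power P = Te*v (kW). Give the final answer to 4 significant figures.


P = Te * v = 6.2660 * 1.8950
P = 11.87 kW


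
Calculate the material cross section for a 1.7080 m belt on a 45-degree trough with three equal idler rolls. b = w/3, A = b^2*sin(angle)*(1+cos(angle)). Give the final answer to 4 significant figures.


b = 1.7080/3 = 0.569333 m
A = 0.569333^2 * sin(45 deg) * (1 + cos(45 deg))
A = 0.3913 m^2


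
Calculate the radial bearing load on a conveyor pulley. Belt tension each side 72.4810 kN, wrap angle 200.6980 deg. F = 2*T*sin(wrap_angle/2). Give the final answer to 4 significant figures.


F = 2 * 72.4810 * sin(200.6980/2 deg)
F = 142.6 kN


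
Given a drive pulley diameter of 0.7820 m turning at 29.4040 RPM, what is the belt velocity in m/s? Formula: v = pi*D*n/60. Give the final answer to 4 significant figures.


v = pi * 0.7820 * 29.4040 / 60
v = 1.204 m/s


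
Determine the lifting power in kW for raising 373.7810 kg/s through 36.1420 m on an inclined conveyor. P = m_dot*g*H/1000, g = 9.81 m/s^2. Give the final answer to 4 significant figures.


P = 373.7810 * 9.81 * 36.1420 / 1000
P = 132.5 kW


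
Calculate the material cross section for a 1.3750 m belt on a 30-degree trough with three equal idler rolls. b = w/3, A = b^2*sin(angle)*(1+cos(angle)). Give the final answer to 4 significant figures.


b = 1.3750/3 = 0.458333 m
A = 0.458333^2 * sin(30 deg) * (1 + cos(30 deg))
A = 0.1960 m^2


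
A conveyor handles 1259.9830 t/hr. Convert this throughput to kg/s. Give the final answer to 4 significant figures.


m_dot = 1259.9830 * 1000 / 3600
m_dot = 350.0 kg/s


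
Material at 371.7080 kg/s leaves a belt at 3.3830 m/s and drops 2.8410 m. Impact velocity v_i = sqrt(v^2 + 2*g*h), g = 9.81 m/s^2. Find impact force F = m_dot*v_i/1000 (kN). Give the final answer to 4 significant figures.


v_i = sqrt(3.3830^2 + 2*9.81*2.8410) = 8.19665 m/s
F = 371.7080 * 8.19665 / 1000
F = 3.047 kN


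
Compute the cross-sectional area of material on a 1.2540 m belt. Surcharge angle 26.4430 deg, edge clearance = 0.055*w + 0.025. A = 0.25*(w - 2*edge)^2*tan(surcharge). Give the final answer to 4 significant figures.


edge = 0.055*1.2540 + 0.025 = 0.09397 m
ew = 1.2540 - 2*0.09397 = 1.06606 m
A = 0.25 * 1.06606^2 * tan(26.4430 deg)
A = 0.1413 m^2


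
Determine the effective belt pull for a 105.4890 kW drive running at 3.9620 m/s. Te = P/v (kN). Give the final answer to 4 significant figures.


Te = P / v = 105.4890 / 3.9620
Te = 26.63 kN


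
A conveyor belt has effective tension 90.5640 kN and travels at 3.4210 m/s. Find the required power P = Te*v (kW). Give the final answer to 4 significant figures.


P = Te * v = 90.5640 * 3.4210
P = 309.8 kW


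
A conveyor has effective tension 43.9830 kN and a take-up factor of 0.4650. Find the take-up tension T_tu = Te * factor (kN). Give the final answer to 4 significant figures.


T_tu = 43.9830 * 0.4650
T_tu = 20.45 kN


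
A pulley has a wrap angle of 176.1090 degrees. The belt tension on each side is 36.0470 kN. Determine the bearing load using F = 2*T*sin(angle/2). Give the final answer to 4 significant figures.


F = 2 * 36.0470 * sin(176.1090/2 deg)
F = 72.05 kN


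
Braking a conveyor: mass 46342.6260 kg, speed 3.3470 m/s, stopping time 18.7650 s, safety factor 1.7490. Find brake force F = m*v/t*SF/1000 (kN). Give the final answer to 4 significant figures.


F = 46342.6260 * 3.3470 / 18.7650 * 1.7490 / 1000
F = 14.46 kN


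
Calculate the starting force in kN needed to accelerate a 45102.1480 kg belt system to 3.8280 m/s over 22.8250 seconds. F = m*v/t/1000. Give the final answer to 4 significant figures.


F = 45102.1480 * 3.8280 / 22.8250 / 1000
F = 7.564 kN


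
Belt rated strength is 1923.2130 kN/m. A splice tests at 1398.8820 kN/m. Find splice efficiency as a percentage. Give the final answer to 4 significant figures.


Eff = 1398.8820 / 1923.2130 * 100
Eff = 72.74 %


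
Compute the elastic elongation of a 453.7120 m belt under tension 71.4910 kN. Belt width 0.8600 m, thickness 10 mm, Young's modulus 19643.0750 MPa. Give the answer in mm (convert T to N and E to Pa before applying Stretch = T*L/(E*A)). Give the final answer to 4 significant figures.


A = 0.8600 * 0.01 = 0.00860 m^2
Stretch = 71.4910*1000 * 453.7120 / (19643.0750e6 * 0.00860) * 1000
Stretch = 192.0 mm


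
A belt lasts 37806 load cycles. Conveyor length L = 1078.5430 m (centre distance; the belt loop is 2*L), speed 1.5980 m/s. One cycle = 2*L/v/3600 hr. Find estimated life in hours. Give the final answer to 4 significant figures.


cycle_time = 2 * 1078.5430 / 1.5980 / 3600 = 0.374963 hr
life = 37806 * 0.374963 = 14180 hours


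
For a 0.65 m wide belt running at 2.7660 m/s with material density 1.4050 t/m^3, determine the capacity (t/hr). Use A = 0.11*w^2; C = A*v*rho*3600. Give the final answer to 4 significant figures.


A = 0.11 * 0.65^2 = 0.046475 m^2
C = 0.046475 * 2.7660 * 1.4050 * 3600
C = 650.2 t/hr


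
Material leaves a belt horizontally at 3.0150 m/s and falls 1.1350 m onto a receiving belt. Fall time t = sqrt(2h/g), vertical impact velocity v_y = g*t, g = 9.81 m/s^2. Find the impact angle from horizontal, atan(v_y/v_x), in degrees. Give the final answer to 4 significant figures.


t = sqrt(2*1.1350/9.81) = 0.481037 s
v_y = 9.81 * 0.481037 = 4.71897 m/s
angle = atan(4.71897 / 3.0150) = 57.43 deg


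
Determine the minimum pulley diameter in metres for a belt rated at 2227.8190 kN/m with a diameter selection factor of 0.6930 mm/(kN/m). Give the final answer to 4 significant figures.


D = 2227.8190 * 0.6930 / 1000
D = 1.544 m


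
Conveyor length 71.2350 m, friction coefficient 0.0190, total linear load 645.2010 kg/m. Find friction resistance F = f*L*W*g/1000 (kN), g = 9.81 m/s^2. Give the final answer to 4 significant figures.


F = 0.0190 * 71.2350 * 645.2010 * 9.81 / 1000
F = 8.567 kN


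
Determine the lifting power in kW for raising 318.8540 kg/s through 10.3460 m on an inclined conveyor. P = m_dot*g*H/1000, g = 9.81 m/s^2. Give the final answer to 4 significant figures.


P = 318.8540 * 9.81 * 10.3460 / 1000
P = 32.36 kW


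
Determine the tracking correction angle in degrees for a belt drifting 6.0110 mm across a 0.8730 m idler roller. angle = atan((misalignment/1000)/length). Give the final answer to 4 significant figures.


misalign_m = 6.0110 / 1000 = 0.006011 m
angle = atan(0.006011 / 0.8730)
angle = 0.3945 deg


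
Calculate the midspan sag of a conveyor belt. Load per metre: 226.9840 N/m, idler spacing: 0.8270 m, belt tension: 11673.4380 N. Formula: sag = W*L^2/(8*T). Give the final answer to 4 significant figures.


sag = 226.9840 * 0.8270^2 / (8 * 11673.4380)
sag = 0.001662 m


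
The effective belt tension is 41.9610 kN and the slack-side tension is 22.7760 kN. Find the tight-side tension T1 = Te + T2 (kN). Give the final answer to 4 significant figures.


T1 = Te + T2 = 41.9610 + 22.7760
T1 = 64.74 kN


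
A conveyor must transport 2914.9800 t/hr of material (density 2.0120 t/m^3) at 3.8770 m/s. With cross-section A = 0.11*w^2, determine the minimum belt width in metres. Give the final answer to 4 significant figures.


A_req = 2914.9800 / (3.8770 * 2.0120 * 3600) = 0.103803 m^2
w = sqrt(0.103803 / 0.11)
w = 0.9714 m


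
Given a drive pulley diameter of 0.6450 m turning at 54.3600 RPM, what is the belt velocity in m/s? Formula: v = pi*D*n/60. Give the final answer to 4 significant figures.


v = pi * 0.6450 * 54.3600 / 60
v = 1.836 m/s


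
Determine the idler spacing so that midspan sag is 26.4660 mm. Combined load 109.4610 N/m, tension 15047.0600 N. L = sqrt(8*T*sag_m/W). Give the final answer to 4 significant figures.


sag = 26.4660/1000 = 0.026466 m
L = sqrt(8 * 15047.0600 * 0.026466 / 109.4610)
L = 5.395 m


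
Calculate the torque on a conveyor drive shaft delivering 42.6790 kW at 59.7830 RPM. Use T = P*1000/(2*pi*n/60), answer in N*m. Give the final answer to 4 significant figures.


omega = 2*pi*59.7830/60 = 6.26046 rad/s
T = 42.6790*1000 / 6.26046
T = 6817 N*m


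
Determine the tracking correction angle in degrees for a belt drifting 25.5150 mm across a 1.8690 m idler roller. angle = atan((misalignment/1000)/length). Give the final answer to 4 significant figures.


misalign_m = 25.5150 / 1000 = 0.025515 m
angle = atan(0.025515 / 1.8690)
angle = 0.7821 deg


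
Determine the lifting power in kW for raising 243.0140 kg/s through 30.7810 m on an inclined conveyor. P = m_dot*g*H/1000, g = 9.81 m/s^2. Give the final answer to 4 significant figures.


P = 243.0140 * 9.81 * 30.7810 / 1000
P = 73.38 kW


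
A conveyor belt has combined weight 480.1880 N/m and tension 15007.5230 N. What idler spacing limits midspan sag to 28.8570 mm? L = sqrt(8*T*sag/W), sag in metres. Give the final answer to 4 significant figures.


sag = 28.8570/1000 = 0.028857 m
L = sqrt(8 * 15007.5230 * 0.028857 / 480.1880)
L = 2.686 m


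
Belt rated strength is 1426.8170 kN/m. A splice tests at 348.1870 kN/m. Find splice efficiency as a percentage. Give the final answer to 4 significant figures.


Eff = 348.1870 / 1426.8170 * 100
Eff = 24.40 %


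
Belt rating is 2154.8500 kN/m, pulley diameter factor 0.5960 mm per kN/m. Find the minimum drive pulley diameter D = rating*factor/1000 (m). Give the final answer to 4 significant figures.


D = 2154.8500 * 0.5960 / 1000
D = 1.284 m


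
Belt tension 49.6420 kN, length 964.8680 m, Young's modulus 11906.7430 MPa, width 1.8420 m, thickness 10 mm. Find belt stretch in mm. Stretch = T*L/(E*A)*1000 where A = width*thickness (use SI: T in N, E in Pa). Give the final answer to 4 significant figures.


A = 1.8420 * 0.01 = 0.01842 m^2
Stretch = 49.6420*1000 * 964.8680 / (11906.7430e6 * 0.01842) * 1000
Stretch = 218.4 mm


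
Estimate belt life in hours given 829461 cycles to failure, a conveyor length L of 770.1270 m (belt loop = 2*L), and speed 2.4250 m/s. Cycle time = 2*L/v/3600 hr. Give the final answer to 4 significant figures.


cycle_time = 2 * 770.1270 / 2.4250 / 3600 = 0.176432 hr
life = 829461 * 0.176432 = 146300 hours


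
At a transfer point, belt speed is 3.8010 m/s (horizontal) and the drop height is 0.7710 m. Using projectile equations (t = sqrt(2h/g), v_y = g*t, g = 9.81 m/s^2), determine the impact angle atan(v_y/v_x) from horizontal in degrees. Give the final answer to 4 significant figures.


t = sqrt(2*0.7710/9.81) = 0.396468 s
v_y = 9.81 * 0.396468 = 3.88935 m/s
angle = atan(3.88935 / 3.8010) = 45.66 deg


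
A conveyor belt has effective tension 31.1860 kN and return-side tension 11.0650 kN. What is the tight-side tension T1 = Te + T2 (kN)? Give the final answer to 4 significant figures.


T1 = Te + T2 = 31.1860 + 11.0650
T1 = 42.25 kN


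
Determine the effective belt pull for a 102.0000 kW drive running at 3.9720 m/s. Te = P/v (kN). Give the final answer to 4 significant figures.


Te = P / v = 102.0000 / 3.9720
Te = 25.68 kN


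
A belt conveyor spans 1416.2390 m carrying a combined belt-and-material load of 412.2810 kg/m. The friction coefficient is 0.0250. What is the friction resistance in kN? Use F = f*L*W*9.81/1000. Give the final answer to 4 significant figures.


F = 0.0250 * 1416.2390 * 412.2810 * 9.81 / 1000
F = 143.2 kN


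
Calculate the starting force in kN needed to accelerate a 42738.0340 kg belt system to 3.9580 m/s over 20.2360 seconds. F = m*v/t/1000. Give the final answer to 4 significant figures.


F = 42738.0340 * 3.9580 / 20.2360 / 1000
F = 8.359 kN


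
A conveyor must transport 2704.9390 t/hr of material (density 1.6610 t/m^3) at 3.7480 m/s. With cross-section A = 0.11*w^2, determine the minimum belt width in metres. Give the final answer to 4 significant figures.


A_req = 2704.9390 / (3.7480 * 1.6610 * 3600) = 0.120694 m^2
w = sqrt(0.120694 / 0.11)
w = 1.047 m


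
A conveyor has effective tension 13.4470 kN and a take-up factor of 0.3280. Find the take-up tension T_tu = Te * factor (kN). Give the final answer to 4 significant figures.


T_tu = 13.4470 * 0.3280
T_tu = 4.411 kN


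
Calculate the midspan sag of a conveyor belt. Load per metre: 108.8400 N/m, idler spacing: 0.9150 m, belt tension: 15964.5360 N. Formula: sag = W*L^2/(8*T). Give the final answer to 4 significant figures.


sag = 108.8400 * 0.9150^2 / (8 * 15964.5360)
sag = 0.0007135 m


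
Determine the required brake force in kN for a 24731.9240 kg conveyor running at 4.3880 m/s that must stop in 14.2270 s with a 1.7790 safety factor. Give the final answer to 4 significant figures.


F = 24731.9240 * 4.3880 / 14.2270 * 1.7790 / 1000
F = 13.57 kN


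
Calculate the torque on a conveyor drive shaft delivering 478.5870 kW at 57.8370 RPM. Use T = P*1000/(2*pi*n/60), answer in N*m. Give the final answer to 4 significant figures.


omega = 2*pi*57.8370/60 = 6.05668 rad/s
T = 478.5870*1000 / 6.05668
T = 79020 N*m


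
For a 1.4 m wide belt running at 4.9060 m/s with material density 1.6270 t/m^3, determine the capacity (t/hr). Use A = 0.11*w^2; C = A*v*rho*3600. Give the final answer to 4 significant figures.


A = 0.11 * 1.4^2 = 0.2156 m^2
C = 0.2156 * 4.9060 * 1.6270 * 3600
C = 6195 t/hr


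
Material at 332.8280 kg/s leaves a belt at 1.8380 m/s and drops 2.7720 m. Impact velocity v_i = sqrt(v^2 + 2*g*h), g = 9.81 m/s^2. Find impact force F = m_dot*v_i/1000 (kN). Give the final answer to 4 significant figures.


v_i = sqrt(1.8380^2 + 2*9.81*2.7720) = 7.60032 m/s
F = 332.8280 * 7.60032 / 1000
F = 2.530 kN


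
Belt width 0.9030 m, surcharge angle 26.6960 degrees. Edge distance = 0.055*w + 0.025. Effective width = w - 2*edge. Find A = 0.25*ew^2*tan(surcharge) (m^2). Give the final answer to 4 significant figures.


edge = 0.055*0.9030 + 0.025 = 0.074665 m
ew = 0.9030 - 2*0.074665 = 0.75367 m
A = 0.25 * 0.75367^2 * tan(26.6960 deg)
A = 0.07141 m^2


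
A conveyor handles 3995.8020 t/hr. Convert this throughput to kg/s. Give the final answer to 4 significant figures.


m_dot = 3995.8020 * 1000 / 3600
m_dot = 1110 kg/s


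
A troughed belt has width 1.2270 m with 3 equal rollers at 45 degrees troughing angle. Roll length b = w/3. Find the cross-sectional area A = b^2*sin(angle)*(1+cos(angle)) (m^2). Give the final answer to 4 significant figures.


b = 1.2270/3 = 0.409 m
A = 0.409^2 * sin(45 deg) * (1 + cos(45 deg))
A = 0.2019 m^2


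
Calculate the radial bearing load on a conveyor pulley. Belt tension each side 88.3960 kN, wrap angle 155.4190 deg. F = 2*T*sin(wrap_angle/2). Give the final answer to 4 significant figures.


F = 2 * 88.3960 * sin(155.4190/2 deg)
F = 172.7 kN


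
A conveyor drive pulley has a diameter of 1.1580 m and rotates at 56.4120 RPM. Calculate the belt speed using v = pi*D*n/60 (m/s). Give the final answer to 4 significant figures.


v = pi * 1.1580 * 56.4120 / 60
v = 3.420 m/s


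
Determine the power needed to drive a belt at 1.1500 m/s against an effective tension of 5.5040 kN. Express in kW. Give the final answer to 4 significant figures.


P = Te * v = 5.5040 * 1.1500
P = 6.330 kW


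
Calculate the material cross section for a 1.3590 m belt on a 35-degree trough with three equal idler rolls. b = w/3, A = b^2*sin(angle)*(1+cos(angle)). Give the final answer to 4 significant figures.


b = 1.3590/3 = 0.453 m
A = 0.453^2 * sin(35 deg) * (1 + cos(35 deg))
A = 0.2141 m^2


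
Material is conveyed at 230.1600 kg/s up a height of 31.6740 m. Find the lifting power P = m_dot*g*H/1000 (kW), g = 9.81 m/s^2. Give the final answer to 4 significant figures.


P = 230.1600 * 9.81 * 31.6740 / 1000
P = 71.52 kW


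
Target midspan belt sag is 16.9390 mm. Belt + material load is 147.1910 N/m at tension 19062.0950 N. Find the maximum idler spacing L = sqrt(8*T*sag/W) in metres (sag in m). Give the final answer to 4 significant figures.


sag = 16.9390/1000 = 0.016939 m
L = sqrt(8 * 19062.0950 * 0.016939 / 147.1910)
L = 4.189 m


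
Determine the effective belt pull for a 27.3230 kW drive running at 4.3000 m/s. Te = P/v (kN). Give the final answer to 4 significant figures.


Te = P / v = 27.3230 / 4.3000
Te = 6.354 kN


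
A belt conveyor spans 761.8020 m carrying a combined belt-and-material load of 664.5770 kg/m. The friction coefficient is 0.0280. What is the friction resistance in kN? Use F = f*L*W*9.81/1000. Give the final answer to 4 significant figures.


F = 0.0280 * 761.8020 * 664.5770 * 9.81 / 1000
F = 139.1 kN


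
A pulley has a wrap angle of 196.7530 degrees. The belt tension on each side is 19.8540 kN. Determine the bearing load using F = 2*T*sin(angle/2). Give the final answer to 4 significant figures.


F = 2 * 19.8540 * sin(196.7530/2 deg)
F = 39.28 kN


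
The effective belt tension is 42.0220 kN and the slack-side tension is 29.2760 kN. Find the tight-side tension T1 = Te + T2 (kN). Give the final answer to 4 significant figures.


T1 = Te + T2 = 42.0220 + 29.2760
T1 = 71.30 kN


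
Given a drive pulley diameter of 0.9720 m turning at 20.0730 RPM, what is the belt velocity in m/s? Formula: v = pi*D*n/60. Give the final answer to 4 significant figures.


v = pi * 0.9720 * 20.0730 / 60
v = 1.022 m/s


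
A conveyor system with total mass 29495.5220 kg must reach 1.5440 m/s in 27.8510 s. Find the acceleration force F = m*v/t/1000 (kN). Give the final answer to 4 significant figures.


F = 29495.5220 * 1.5440 / 27.8510 / 1000
F = 1.635 kN


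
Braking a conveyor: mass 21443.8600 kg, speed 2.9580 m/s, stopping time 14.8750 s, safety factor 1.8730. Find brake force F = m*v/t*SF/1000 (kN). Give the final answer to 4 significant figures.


F = 21443.8600 * 2.9580 / 14.8750 * 1.8730 / 1000
F = 7.987 kN


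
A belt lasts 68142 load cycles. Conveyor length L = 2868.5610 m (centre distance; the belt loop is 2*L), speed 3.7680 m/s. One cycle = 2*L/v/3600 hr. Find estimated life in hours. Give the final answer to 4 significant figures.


cycle_time = 2 * 2868.5610 / 3.7680 / 3600 = 0.422942 hr
life = 68142 * 0.422942 = 28820 hours


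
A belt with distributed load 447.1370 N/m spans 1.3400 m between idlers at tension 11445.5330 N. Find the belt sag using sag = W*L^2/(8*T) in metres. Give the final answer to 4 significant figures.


sag = 447.1370 * 1.3400^2 / (8 * 11445.5330)
sag = 0.008768 m
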